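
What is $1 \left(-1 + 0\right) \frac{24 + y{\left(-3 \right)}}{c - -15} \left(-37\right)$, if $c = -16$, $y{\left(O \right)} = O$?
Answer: $-777$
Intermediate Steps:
$1 \left(-1 + 0\right) \frac{24 + y{\left(-3 \right)}}{c - -15} \left(-37\right) = 1 \left(-1 + 0\right) \frac{24 - 3}{-16 - -15} \left(-37\right) = 1 \left(-1\right) \frac{21}{-16 + 15} \left(-37\right) = - \frac{21}{-1} \left(-37\right) = - 21 \left(-1\right) \left(-37\right) = \left(-1\right) \left(-21\right) \left(-37\right) = 21 \left(-37\right) = -777$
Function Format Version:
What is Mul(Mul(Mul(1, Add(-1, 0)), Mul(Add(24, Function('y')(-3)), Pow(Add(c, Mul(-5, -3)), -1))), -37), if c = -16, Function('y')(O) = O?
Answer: -777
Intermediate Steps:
Mul(Mul(Mul(1, Add(-1, 0)), Mul(Add(24, Function('y')(-3)), Pow(Add(c, Mul(-5, -3)), -1))), -37) = Mul(Mul(Mul(1, Add(-1, 0)), Mul(Add(24, -3), Pow(Add(-16, Mul(-5, -3)), -1))), -37) = Mul(Mul(Mul(1, -1), Mul(21, Pow(Add(-16, 15), -1))), -37) = Mul(Mul(-1, Mul(21, Pow(-1, -1))), -37) = Mul(Mul(-1, Mul(21, -1)), -37) = Mul(Mul(-1, -21), -37) = Mul(21, -37) = -777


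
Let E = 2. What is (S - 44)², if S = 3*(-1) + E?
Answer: 2025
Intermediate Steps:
S = -1 (S = 3*(-1) + 2 = -3 + 2 = -1)
(S - 44)² = (-1 - 44)² = (-45)² = 2025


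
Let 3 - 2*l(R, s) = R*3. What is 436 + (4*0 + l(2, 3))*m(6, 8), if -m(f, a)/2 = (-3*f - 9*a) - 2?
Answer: 160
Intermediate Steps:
l(R, s) = 3/2 - 3*R/2 (l(R, s) = 3/2 - R*3/2 = 3/2 - 3*R/2)
m(f, a) = 4 + 6*f + 18*a (m(f, a) = -2*((-3*f - 9*a) - 2) = -2*((-9*a - 3*f) - 2) = -2*(-2 - 9*a - 3*f) = 4 + 6*f + 18*a)
436 + (4*0 + l(2, 3))*m(6, 8) = 436 + (4*0 + (3/2 - 3/2*2))*(4 + 6*6 + 18*8) = 436 + (0 + (3/2 - 3))*(4 + 36 + 144) = 436 + (0 - 3/2)*184 = 436 - 3/2*184 = 436 - 276 = 160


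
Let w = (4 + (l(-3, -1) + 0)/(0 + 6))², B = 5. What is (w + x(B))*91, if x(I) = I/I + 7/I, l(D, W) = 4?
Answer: 99008/45 ≈ 2200.2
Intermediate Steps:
x(I) = 1 + 7/I
w = 196/9 (w = (4 + (4 + 0)/(0 + 6))² = (4 + 4/6)² = (4 + 4*(⅙))² = (4 + ⅔)² = (14/3)² = 196/9 ≈ 21.778)
(w + x(B))*91 = (196/9 + (7 + 5)/5)*91 = (196/9 + (⅕)*12)*91 = (196/9 + 12/5)*91 = (1088/45)*91 = 99008/45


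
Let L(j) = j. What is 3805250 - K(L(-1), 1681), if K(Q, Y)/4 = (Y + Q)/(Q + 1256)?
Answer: 955116406/251 ≈ 3.8052e+6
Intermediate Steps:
K(Q, Y) = 4*(Q + Y)/(1256 + Q) (K(Q, Y) = 4*((Y + Q)/(Q + 1256)) = 4*((Q + Y)/(1256 + Q)) = 4*(Q + Y)/(1256 + Q))
3805250 - K(L(-1), 1681) = 3805250 - 4*(-1 + 1681)/(1256 - 1) = 3805250 - 4*1680/1255 = 3805250 - 1*1344/251 = 3805250 - 1344/251 = 955116406/251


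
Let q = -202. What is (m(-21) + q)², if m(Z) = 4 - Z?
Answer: 31329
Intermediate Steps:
(m(-21) + q)² = ((4 - 1*(-21)) - 202)² = ((4 + 21) - 202)² = (25 - 202)² = (-177)² = 31329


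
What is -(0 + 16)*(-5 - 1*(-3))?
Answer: 32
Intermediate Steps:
-(0 + 16)*(-5 - 1*(-3)) = -16*(-5 + 3) = -16*(-2) = -1*(-32) = 32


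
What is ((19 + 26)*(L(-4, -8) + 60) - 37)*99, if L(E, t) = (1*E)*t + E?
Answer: 388377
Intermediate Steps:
L(E, t) = E + E*t (L(E, t) = E*t + E = E + E*t)
((19 + 26)*(L(-4, -8) + 60) - 37)*99 = ((19 + 26)*(-4*(1 - 8) + 60) - 37)*99 = (45*(-4*(-7) + 60) - 37)*99 = (45*(28 + 60) - 37)*99 = (45*88 - 37)*99 = (3960 - 37)*99 = 3923*99 = 388377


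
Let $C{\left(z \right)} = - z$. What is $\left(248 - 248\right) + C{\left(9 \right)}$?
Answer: $-9$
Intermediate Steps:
$\left(248 - 248\right) + C{\left(9 \right)} = \left(248 - 248\right) - 9 = 0 - 9 = -9$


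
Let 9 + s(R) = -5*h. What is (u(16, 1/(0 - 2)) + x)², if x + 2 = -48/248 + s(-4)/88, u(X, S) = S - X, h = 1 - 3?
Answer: 2597431225/7441984 ≈ 349.02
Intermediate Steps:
h = -2
s(R) = 1 (s(R) = -9 - 5*(-2) = -9 + 10 = 1)
x = -5953/2728 (x = -2 + (-48/248 + 1/88) = -2 + (-48*1/248 + 1*(1/88)) = -2 + (-6/31 + 1/88) = -2 - 497/2728 = -5953/2728 ≈ -2.1822)
(u(16, 1/(0 - 2)) + x)² = ((1/(0 - 2) - 1*16) - 5953/2728)² = ((1/(-2) - 16) - 5953/2728)² = ((-½ - 16) - 5953/2728)² = (-33/2 - 5953/2728)² = (-50965/2728)² = 2597431225/7441984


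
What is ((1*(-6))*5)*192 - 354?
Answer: -6114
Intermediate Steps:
((1*(-6))*5)*192 - 354 = -6*5*192 - 354 = -30*192 - 354 = -5760 - 354 = -6114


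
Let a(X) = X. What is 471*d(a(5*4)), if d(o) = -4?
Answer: -1884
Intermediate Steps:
471*d(a(5*4)) = 471*(-4) = -1884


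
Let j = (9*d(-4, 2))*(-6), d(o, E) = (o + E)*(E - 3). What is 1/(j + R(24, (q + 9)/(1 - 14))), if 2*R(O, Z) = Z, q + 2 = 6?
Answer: -2/217 ≈ -0.0092166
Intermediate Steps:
q = 4 (q = -2 + 6 = 4)
d(o, E) = (-3 + E)*(E + o) (d(o, E) = (E + o)*(-3 + E) = (-3 + E)*(E + o))
R(O, Z) = Z/2
j = -108 (j = (9*(2² - 3*2 - 3*(-4) + 2*(-4)))*(-6) = (9*(4 - 6 + 12 - 8))*(-6) = (9*2)*(-6) = 18*(-6) = -108)
1/(j + R(24, (q + 9)/(1 - 14))) = 1/(-108 + ((4 + 9)/(1 - 14))/2) = 1/(-108 + (13/(-13))/2) = 1/(-108 + (13*(-1/13))/2) = 1/(-108 + (½)*(-1)) = 1/(-108 - ½) = 1/(-217/2) = -2/217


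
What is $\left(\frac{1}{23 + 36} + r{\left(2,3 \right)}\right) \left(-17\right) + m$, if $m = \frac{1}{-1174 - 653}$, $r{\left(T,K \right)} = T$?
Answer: $- \frac{3696080}{107793} \approx -34.289$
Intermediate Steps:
$m = - \frac{1}{1827}$ ($m = \frac{1}{-1827} = - \frac{1}{1827} \approx -0.00054735$)
$\left(\frac{1}{23 + 36} + r{\left(2,3 \right)}\right) \left(-17\right) + m = \left(\frac{1}{23 + 36} + 2\right) \left(-17\right) - \frac{1}{1827} = \left(\frac{1}{59} + 2\right) \left(-17\right) - \frac{1}{1827} = \frac{119}{59} \left(-17\right) - \frac{1}{1827} = - \frac{2023}{59} - \frac{1}{1827} = - \frac{3696080}{107793}$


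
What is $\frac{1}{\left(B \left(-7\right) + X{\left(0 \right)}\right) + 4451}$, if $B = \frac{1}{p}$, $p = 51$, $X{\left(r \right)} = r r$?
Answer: $\frac{51}{226994} \approx 0.00022468$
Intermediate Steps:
$X{\left(r \right)} = r^{2}$
$B = \frac{1}{51} \approx 0.019608$
$\frac{1}{\left(B \left(-7\right) + X{\left(0 \right)}\right) + 4451} = \frac{1}{\left(\frac{1}{51} \left(-7\right) + 0^{2}\right) + 4451} = \frac{1}{\left(- \frac{7}{51} + 0\right) + 4451} = \frac{1}{- \frac{7}{51} + 4451} = \frac{1}{\frac{226994}{51}} = \frac{51}{226994}$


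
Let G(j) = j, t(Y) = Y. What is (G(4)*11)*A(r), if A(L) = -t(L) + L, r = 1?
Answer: 0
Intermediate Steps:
A(L) = 0 (A(L) = -L + L = 0)
(G(4)*11)*A(r) = (4*11)*0 = 44*0 = 0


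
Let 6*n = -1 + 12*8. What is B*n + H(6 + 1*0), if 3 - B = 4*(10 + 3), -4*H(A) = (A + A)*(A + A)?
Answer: -4871/6 ≈ -811.83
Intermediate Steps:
H(A) = -A**2 (H(A) = -(A + A)*(A + A)/4 = -2*A*2*A/4 = -A**2)
B = -49 (B = 3 - 4*(10 + 3) = 3 - 4*13 = 3 - 1*52 = 3 - 52 = -49)
n = 95/6 (n = (-1 + 12*8)/6 = (-1 + 96)/6 = (1/6)*95 = 95/6 ≈ 15.833)
B*n + H(6 + 1*0) = -49*95/6 - (6 + 1*0)**2 = -4655/6 - (6 + 0)**2 = -4655/6 - 1*6**2 = -4655/6 - 1*36 = -4655/6 - 36 = -4871/6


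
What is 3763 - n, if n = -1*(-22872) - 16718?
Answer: -2391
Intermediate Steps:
n = 6154 (n = 22872 - 16718 = 6154)
3763 - n = 3763 - 1*6154 = 3763 - 6154 = -2391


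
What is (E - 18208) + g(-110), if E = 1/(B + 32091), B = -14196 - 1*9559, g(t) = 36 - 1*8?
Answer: -151548479/8336 ≈ -18180.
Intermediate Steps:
g(t) = 28 (g(t) = 36 - 8 = 28)
B = -23755 (B = -14196 - 9559 = -23755)
E = 1/8336 (E = 1/(-23755 + 32091) = 1/8336 ≈ 0.00011996)
(E - 18208) + g(-110) = (1/8336 - 18208) + 28 = -151781887/8336 + 28 = -151548479/8336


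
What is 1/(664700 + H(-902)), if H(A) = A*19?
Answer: 1/647562 ≈ 1.5443e-6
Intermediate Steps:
H(A) = 19*A
1/(664700 + H(-902)) = 1/(664700 + 19*(-902)) = 1/(664700 - 17138) = 1/647562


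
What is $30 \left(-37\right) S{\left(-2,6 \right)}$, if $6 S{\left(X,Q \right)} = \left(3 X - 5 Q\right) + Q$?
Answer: $5550$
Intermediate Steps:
$S{\left(X,Q \right)} = \frac{X}{2} - \frac{2 Q}{3}$ ($S{\left(X,Q \right)} = \frac{\left(3 X - 5 Q\right) + Q}{6} = \frac{\left(- 5 Q + 3 X\right) + Q}{6} = \frac{- 4 Q + 3 X}{6} = \frac{X}{2} - \frac{2 Q}{3}$)
$30 \left(-37\right) S{\left(-2,6 \right)} = 30 \left(-37\right) \left(\frac{1}{2} \left(-2\right) - 4\right) = - 1110 \left(-1 - 4\right) = \left(-1110\right) \left(-5\right) = 5550$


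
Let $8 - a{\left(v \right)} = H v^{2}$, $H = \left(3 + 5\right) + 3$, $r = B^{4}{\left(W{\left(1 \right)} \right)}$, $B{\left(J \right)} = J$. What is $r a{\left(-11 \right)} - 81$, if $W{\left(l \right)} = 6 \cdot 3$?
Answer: $-138883329$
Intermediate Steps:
$W{\left(l \right)} = 18$
$r = 104976$ ($r = 18^{4} = 104976$)
$H = 11$ ($H = 8 + 3 = 11$)
$a{\left(v \right)} = 8 - 11 v^{2}$
$r a{\left(-11 \right)} - 81 = 104976 \left(8 - 11 \left(-11\right)^{2}\right) - 81 = 104976 \left(8 - 1331\right) - 81 = 104976 \left(-1323\right) - 81 = -138883248 - 81 = -138883329$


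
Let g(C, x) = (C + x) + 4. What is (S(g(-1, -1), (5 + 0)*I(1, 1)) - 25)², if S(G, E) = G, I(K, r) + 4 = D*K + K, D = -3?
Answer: 529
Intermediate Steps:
I(K, r) = -4 - 2*K (I(K, r) = -4 + (-3*K + K) = -4 - 2*K)
g(C, x) = 4 + C + x
(S(g(-1, -1), (5 + 0)*I(1, 1)) - 25)² = ((4 - 1 - 1) - 25)² = (2 - 25)² = (-23)² = 529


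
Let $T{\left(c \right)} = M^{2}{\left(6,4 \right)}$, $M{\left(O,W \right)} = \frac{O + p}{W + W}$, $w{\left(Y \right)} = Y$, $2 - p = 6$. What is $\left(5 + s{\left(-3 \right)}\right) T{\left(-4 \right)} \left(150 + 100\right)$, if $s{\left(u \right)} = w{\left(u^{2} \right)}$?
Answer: $\frac{875}{4} \approx 218.75$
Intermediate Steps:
$p = -4$ ($p = 2 - 6 = -4$)
$s{\left(u \right)} = u^{2}$
$M{\left(O,W \right)} = \frac{-4 + O}{2 W}$ ($M{\left(O,W \right)} = \frac{O - 4}{W + W} = \frac{-4 + O}{2 W}$)
$T{\left(c \right)} = \frac{1}{16}$ ($T{\left(c \right)} = \left(\frac{-4 + 6}{2 \cdot 4}\right)^{2} = \left(\frac{1}{2} \cdot \frac{1}{4} \cdot 2\right)^{2} = \left(\frac{1}{4}\right)^{2} = \frac{1}{16}$)
$\left(5 + s{\left(-3 \right)}\right) T{\left(-4 \right)} \left(150 + 100\right) = \left(5 + \left(-3\right)^{2}\right) \frac{1}{16} \left(150 + 100\right) = \left(5 + 9\right) \frac{1}{16} \cdot 250 = 14 \cdot \frac{1}{16} \cdot 250 = \frac{7}{8} \cdot 250 = \frac{875}{4}$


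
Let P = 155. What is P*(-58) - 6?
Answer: -8996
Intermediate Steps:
P*(-58) - 6 = 155*(-58) - 6 = -8990 - 6 = -8996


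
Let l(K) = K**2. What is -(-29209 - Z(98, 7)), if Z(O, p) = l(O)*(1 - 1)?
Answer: 29209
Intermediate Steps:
Z(O, p) = 0 (Z(O, p) = O**2*(1 - 1) = O**2*0 = 0)
-(-29209 - Z(98, 7)) = -(-29209 - 1*0) = -(-29209 + 0) = -1*(-29209) = 29209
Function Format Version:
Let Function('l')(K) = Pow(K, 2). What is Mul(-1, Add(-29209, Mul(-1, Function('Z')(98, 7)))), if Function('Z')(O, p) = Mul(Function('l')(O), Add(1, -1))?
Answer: 29209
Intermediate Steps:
Function('Z')(O, p) = 0 (Function('Z')(O, p) = Mul(Pow(O, 2), Add(1, -1)) = Mul(Pow(O, 2), 0) = 0)
Mul(-1, Add(-29209, Mul(-1, Function('Z')(98, 7)))) = Mul(-1, Add(-29209, Mul(-1, 0))) = Mul(-1, Add(-29209, 0)) = Mul(-1, -29209) = 29209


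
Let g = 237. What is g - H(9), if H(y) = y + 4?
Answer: 224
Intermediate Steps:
H(y) = 4 + y
g - H(9) = 237 - (4 + 9) = 237 - 1*13 = 237 - 13 = 224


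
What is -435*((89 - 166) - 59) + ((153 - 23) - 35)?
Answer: 59255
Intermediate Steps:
-435*((89 - 166) - 59) + ((153 - 23) - 35) = -435*(-77 - 59) + (130 - 35) = -435*(-136) + 95 = 59160 + 95 = 59255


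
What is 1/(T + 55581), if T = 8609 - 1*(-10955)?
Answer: 1/75145 ≈ 1.3308e-5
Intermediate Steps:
T = 19564 (T = 8609 + 10955 = 19564)
1/(T + 55581) = 1/(19564 + 55581) = 1/75145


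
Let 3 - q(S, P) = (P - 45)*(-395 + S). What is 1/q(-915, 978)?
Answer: 1/1222233 ≈ 8.1817e-7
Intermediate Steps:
q(S, P) = 3 - (-395 + S)*(-45 + P) (q(S, P) = 3 - (P - 45)*(-395 + S) = 3 - (-45 + P)*(-395 + S) = 3 - (-395 + S)*(-45 + P))
1/q(-915, 978) = 1/(-17772 + 45*(-915) + 395*978 - 1*978*(-915)) = 1/(-17772 - 41175 + 386310 + 894870) = 1/1222233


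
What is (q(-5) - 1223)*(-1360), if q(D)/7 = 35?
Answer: 1330080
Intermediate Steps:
q(D) = 245 (q(D) = 7*35 = 245)
(q(-5) - 1223)*(-1360) = (245 - 1223)*(-1360) = -978*(-1360) = 1330080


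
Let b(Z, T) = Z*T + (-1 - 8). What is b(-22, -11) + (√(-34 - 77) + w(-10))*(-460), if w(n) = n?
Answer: 4833 - 460*I*√111 ≈ 4833.0 - 4846.4*I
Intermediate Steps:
b(Z, T) = -9 + T*Z (b(Z, T) = T*Z - 9 = -9 + T*Z)
b(-22, -11) + (√(-34 - 77) + w(-10))*(-460) = (-9 - 11*(-22)) + (√(-34 - 77) - 10)*(-460) = (-9 + 242) + (√(-111) - 10)*(-460) = 233 + (I*√111 - 10)*(-460) = 233 + (-10 + I*√111)*(-460) = 233 + (4600 - 460*I*√111) = 4833 - 460*I*√111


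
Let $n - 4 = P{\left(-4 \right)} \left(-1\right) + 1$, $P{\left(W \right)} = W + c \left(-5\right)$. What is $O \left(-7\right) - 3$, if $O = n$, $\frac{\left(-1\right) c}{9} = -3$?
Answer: $-1011$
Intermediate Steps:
$c = 27$ ($c = \left(-9\right) \left(-3\right) = 27$)
$P{\left(W \right)} = -135 + W$ ($P{\left(W \right)} = W + 27 \left(-5\right) = W - 135 = -135 + W$)
$n = 144$ ($n = 4 + \left(\left(-135 - 4\right) \left(-1\right) + 1\right) = 4 + \left(\left(-139\right) \left(-1\right) + 1\right) = 4 + \left(139 + 1\right) = 4 + 140 = 144$)
$O = 144$
$O \left(-7\right) - 3 = 144 \left(-7\right) - 3 = -1008 - 3 = -1011$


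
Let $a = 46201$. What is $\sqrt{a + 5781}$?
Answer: $\sqrt{51982} \approx 228.0$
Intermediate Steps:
$\sqrt{a + 5781} = \sqrt{46201 + 5781} = \sqrt{51982}$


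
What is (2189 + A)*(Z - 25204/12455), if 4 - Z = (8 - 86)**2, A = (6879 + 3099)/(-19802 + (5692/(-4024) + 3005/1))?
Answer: -2801470201827040708/210479598275 ≈ -1.3310e+7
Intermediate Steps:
A = -10037868/16899205 (A = 9978/(-19802 + (5692*(-1/4024) + 3005*1)) = 9978/(-19802 + (-1423/1006 + 3005)) = 9978/(-19802 + 3021607/1006) = 9978/(-16899205/1006) = 9978*(-1006/16899205) = -10037868/16899205 ≈ -0.59398)
Z = -6080 (Z = 4 - (8 - 86)**2 = 4 - 1*(-78)**2 = 4 - 1*6084 = 4 - 6084 = -6080)
(2189 + A)*(Z - 25204/12455) = (2189 - 10037868/16899205)*(-6080 - 25204/12455) = 36982321877*(-6080 - 25204*1/12455)/16899205 = 36982321877*(-6080 - 25204/12455)/16899205 = (36982321877/16899205)*(-75751604/12455) = -2801470201827040708/210479598275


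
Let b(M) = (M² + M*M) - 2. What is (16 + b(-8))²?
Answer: 20164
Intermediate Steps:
b(M) = -2 + 2*M² (b(M) = (M² + M²) - 2 = 2*M² - 2 = -2 + 2*M²)
(16 + b(-8))² = (16 + (-2 + 2*(-8)²))² = (16 + (-2 + 2*64))² = (16 + (-2 + 128))² = (16 + 126)² = 142² = 20164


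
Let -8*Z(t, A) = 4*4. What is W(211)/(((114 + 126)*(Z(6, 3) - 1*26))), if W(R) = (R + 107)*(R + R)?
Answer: -11183/560 ≈ -19.970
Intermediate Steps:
Z(t, A) = -2 (Z(t, A) = -4/2 = -⅛*16 = -2)
W(R) = 2*R*(107 + R) (W(R) = (107 + R)*(2*R) = 2*R*(107 + R))
W(211)/(((114 + 126)*(Z(6, 3) - 1*26))) = (2*211*(107 + 211))/(((114 + 126)*(-2 - 1*26))) = (2*211*318)/((240*(-2 - 26))) = 134196/((240*(-28))) = 134196/(-6720) = 134196*(-1/6720) = -11183/560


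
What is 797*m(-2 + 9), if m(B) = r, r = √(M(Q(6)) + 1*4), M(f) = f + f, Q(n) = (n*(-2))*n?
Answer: 1594*I*√35 ≈ 9430.2*I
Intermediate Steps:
Q(n) = -2*n² (Q(n) = (-2*n)*n = -2*n²)
M(f) = 2*f
r = 2*I*√35 (r = √(2*(-2*6²) + 1*4) = √(2*(-2*36) + 4) = √(2*(-72) + 4) = √(-144 + 4) = √(-140) = 2*I*√35 ≈ 11.832*I)
m(B) = 2*I*√35
797*m(-2 + 9) = 797*(2*I*√35) = 1594*I*√35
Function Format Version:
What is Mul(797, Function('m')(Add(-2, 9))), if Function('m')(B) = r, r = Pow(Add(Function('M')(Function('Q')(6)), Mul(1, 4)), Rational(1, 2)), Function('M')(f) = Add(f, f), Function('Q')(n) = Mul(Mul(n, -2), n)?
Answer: Mul(1594, I, Pow(35, Rational(1, 2))) ≈ Mul(9430.2, I)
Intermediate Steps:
Function('Q')(n) = Mul(-2, Pow(n, 2)) (Function('Q')(n) = Mul(Mul(-2, n), n) = Mul(-2, Pow(n, 2)))
Function('M')(f) = Mul(2, f)
r = Mul(2, I, Pow(35, Rational(1, 2))) (r = Pow(Add(Mul(2, Mul(-2, Pow(6, 2))), Mul(1, 4)), Rational(1, 2)) = Pow(Add(Mul(2, Mul(-2, 36)), 4), Rational(1, 2)) = Pow(Add(Mul(2, -72), 4), Rational(1, 2)) = Pow(Add(-144, 4), Rational(1, 2)) = Pow(-140, Rational(1, 2)) = Mul(2, I, Pow(35, Rational(1, 2))) ≈ Mul(11.832, I))
Function('m')(B) = Mul(2, I, Pow(35, Rational(1, 2)))
Mul(797, Function('m')(Add(-2, 9))) = Mul(797, Mul(2, I, Pow(35, Rational(1, 2)))) = Mul(1594, I, Pow(35, Rational(1, 2)))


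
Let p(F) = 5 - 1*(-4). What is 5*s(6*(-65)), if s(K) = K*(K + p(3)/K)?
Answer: 760545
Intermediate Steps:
p(F) = 9 (p(F) = 5 + 4 = 9)
s(K) = K*(K + 9/K)
5*s(6*(-65)) = 5*(9 + (6*(-65))²) = 5*(9 + (-390)²) = 5*(9 + 152100) = 5*152109 = 760545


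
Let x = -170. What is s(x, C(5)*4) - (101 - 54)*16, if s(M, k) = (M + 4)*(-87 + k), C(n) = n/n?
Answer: 13026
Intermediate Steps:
C(n) = 1
s(M, k) = (-87 + k)*(4 + M) (s(M, k) = (4 + M)*(-87 + k) = (-87 + k)*(4 + M))
s(x, C(5)*4) - (101 - 54)*16 = (-348 - 87*(-170) + 4*(1*4) - 170*4) - (101 - 54)*16 = (-348 + 14790 + 4*4 - 170*4) - 47*16 = (-348 + 14790 + 16 - 680) - 1*752 = 13778 - 752 = 13026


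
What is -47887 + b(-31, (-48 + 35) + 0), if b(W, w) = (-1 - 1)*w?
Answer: -47861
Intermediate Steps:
b(W, w) = -2*w
-47887 + b(-31, (-48 + 35) + 0) = -47887 - 2*((-48 + 35) + 0) = -47887 - 2*(-13 + 0) = -47887 - 2*(-13) = -47887 + 26 = -47861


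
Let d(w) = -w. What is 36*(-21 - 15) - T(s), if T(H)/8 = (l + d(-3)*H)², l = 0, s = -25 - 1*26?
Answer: -188568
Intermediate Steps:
s = -51 (s = -25 - 26 = -51)
T(H) = 72*H² (T(H) = 8*(0 + (-1*(-3))*H)² = 8*(0 + 3*H)² = 8*(3*H)² = 8*(9*H²) = 72*H²)
36*(-21 - 15) - T(s) = 36*(-21 - 15) - 72*(-51)² = 36*(-36) - 72*2601 = -1296 - 1*187272 = -1296 - 187272 = -188568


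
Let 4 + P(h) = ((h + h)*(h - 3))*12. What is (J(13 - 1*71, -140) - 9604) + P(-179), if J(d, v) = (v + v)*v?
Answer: 811464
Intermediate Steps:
J(d, v) = 2*v² (J(d, v) = (2*v)*v = 2*v²)
P(h) = -4 + 24*h*(-3 + h) (P(h) = -4 + ((h + h)*(h - 3))*12 = -4 + ((2*h)*(-3 + h))*12 = -4 + (2*h*(-3 + h))*12 = -4 + 24*h*(-3 + h))
(J(13 - 1*71, -140) - 9604) + P(-179) = (2*(-140)² - 9604) + (-4 - 72*(-179) + 24*(-179)²) = (2*19600 - 9604) + (-4 + 12888 + 24*32041) = (39200 - 9604) + (-4 + 12888 + 768984) = 29596 + 781868 = 811464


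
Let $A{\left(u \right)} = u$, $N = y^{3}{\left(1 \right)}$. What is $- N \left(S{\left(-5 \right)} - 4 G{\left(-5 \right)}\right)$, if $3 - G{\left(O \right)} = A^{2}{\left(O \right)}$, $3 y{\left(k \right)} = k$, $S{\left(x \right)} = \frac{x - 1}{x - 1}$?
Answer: $- \frac{89}{27} \approx -3.2963$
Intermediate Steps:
$S{\left(x \right)} = 1$ ($S{\left(x \right)} = \frac{-1 + x}{-1 + x} = 1$)
$y{\left(k \right)} = \frac{k}{3}$
$N = \frac{1}{27}$ ($N = \left(\frac{1}{3} \cdot 1\right)^{3} = \left(\frac{1}{3}\right)^{3} = \frac{1}{27} \approx 0.037037$)
$G{\left(O \right)} = 3 - O^{2}$
$- N \left(S{\left(-5 \right)} - 4 G{\left(-5 \right)}\right) = - \frac{1 - 4 \left(3 - \left(-5\right)^{2}\right)}{27} = - \frac{1 - 4 \left(3 - 25\right)}{27} = - \frac{1 - -88}{27} = - \frac{1 + 88}{27} = - \frac{89}{27}$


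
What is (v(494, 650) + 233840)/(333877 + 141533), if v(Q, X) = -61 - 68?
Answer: 233711/475410 ≈ 0.49160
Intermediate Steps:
v(Q, X) = -129
(v(494, 650) + 233840)/(333877 + 141533) = (-129 + 233840)/(333877 + 141533) = 233711/475410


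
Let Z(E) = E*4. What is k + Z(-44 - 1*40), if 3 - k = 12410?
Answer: -12743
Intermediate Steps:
Z(E) = 4*E
k = -12407 (k = 3 - 1*12410 = 3 - 12410 = -12407)
k + Z(-44 - 1*40) = -12407 + 4*(-44 - 1*40) = -12407 + 4*(-44 - 40) = -12407 + 4*(-84) = -12407 - 336 = -12743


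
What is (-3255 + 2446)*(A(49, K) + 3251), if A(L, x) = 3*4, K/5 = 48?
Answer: -2639767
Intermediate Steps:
K = 240 (K = 5*48 = 240)
A(L, x) = 12
(-3255 + 2446)*(A(49, K) + 3251) = (-3255 + 2446)*(12 + 3251) = -809*3263 = -2639767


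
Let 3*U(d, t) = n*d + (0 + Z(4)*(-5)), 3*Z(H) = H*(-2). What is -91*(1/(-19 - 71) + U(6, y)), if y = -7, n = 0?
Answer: -12103/30 ≈ -403.43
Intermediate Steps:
Z(H) = -2*H/3 (Z(H) = (H*(-2))/3 = (-2*H)/3 = -2*H/3)
U(d, t) = 40/9 (U(d, t) = (0*d + (0 - ⅔*4*(-5)))/3 = (0 + (0 - 8/3*(-5)))/3 = (0 + (0 + 40/3))/3 = (0 + 40/3)/3 = (⅓)*(40/3) = 40/9)
-91*(1/(-19 - 71) + U(6, y)) = -91*(1/(-19 - 71) + 40/9) = -91*(1/(-90) + 40/9) = -91*(-1/90 + 40/9) = -91*133/30 = -12103/30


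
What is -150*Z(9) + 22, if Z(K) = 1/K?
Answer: 16/3 ≈ 5.3333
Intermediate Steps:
-150*Z(9) + 22 = -150/9 + 22 = -150*1/9 + 22 = -50/3 + 22 = 16/3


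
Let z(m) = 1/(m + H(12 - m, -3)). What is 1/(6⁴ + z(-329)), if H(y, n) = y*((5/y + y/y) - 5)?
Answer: 1688/2187647 ≈ 0.00077161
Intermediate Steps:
H(y, n) = y*(-4 + 5/y) (H(y, n) = y*((5/y + 1) - 5) = y*((1 + 5/y) - 5) = y*(-4 + 5/y))
z(m) = 1/(-43 + 5*m) (z(m) = 1/(m + (5 - 4*(12 - m))) = 1/(m + (5 + (-48 + 4*m))) = 1/(m + (-43 + 4*m)) = 1/(-43 + 5*m))
1/(6⁴ + z(-329)) = 1/(6⁴ + 1/(-43 + 5*(-329))) = 1/(1296 + 1/(-43 - 1645)) = 1/(1296 + 1/(-1688)) = 1/(1296 - 1/1688) = 1/(2187647/1688) = 1688/2187647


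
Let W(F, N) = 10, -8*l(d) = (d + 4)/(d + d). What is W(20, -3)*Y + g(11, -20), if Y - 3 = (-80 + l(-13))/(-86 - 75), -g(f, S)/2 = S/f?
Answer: 7110975/184184 ≈ 38.608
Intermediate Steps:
g(f, S) = -2*S/f
l(d) = -(4 + d)/(16*d) (l(d) = -(d + 4)/(8*(d + d)) = -(4 + d)/(8*(2*d)) = -(4 + d)*1/(2*d)/8 = -(4 + d)/(16*d))
Y = 117113/33488 (Y = 3 + (-80 + (1/16)*(-4 - 1*(-13))/(-13))/(-86 - 75) = 3 + (-80 + (1/16)*(-1/13)*(-4 + 13))/(-161) = 3 + (-80 + (1/16)*(-1/13)*9)*(-1/161) = 3 + (-80 - 9/208)*(-1/161) = 3 - 16649/208*(-1/161) = 3 + 16649/33488 = 117113/33488 ≈ 3.4972)
W(20, -3)*Y + g(11, -20) = 10*(117113/33488) - 2*(-20)/11 = 585565/16744 - 2*(-20)*1/11 = 585565/16744 + 40/11 = 7110975/184184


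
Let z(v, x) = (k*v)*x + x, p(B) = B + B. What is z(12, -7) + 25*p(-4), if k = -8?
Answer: 465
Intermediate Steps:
p(B) = 2*B
z(v, x) = x - 8*v*x (z(v, x) = (-8*v)*x + x = -8*v*x + x = x - 8*v*x)
z(12, -7) + 25*p(-4) = -7*(1 - 8*12) + 25*(2*(-4)) = -7*(1 - 96) + 25*(-8) = -7*(-95) - 200 = 665 - 200 = 465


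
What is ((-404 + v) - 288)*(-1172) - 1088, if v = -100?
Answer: 927136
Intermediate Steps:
((-404 + v) - 288)*(-1172) - 1088 = ((-404 - 100) - 288)*(-1172) - 1088 = (-504 - 288)*(-1172) - 1088 = -792*(-1172) - 1088 = 928224 - 1088 = 927136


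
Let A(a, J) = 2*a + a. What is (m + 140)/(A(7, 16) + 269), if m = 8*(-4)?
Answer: 54/145 ≈ 0.37241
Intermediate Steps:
m = -32
A(a, J) = 3*a
(m + 140)/(A(7, 16) + 269) = (-32 + 140)/(3*7 + 269) = 108/(21 + 269) = 108/290 = 108*(1/290) = 54/145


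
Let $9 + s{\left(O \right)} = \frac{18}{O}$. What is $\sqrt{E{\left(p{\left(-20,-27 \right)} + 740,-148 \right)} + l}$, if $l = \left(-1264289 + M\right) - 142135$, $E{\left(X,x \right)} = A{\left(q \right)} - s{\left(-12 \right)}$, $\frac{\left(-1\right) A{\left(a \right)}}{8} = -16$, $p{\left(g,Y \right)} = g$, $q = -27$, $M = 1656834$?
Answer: $\frac{\sqrt{1002194}}{2} \approx 500.55$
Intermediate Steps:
$s{\left(O \right)} = -9 + \frac{18}{O}$
$A{\left(a \right)} = 128$ ($A{\left(a \right)} = \left(-8\right) \left(-16\right) = 128$)
$E{\left(X,x \right)} = \frac{277}{2}$ ($E{\left(X,x \right)} = 128 - \left(-9 + \frac{18}{-12}\right) = 128 - \left(-9 + 18 \left(- \frac{1}{12}\right)\right) = 128 - \left(-9 - \frac{3}{2}\right) = 128 - - \frac{21}{2} = 128 + \frac{21}{2} = \frac{277}{2}$)
$l = 250410$ ($l = \left(-1264289 + 1656834\right) - 142135 = 392545 - 142135 = 250410$)
$\sqrt{E{\left(p{\left(-20,-27 \right)} + 740,-148 \right)} + l} = \sqrt{\frac{277}{2} + 250410} = \sqrt{\frac{501097}{2}} = \frac{\sqrt{1002194}}{2}$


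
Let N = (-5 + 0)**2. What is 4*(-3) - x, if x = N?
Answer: -37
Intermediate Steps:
N = 25 (N = (-5)**2 = 25)
x = 25
4*(-3) - x = 4*(-3) - 1*25 = -12 - 25 = -37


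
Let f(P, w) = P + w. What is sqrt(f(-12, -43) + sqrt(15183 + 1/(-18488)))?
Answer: sqrt(-1174958620 + 2311*sqrt(1297410666466))/4622 ≈ 8.2595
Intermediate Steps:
sqrt(f(-12, -43) + sqrt(15183 + 1/(-18488))) = sqrt((-12 - 43) + sqrt(15183 + 1/(-18488))) = sqrt(-55 + sqrt(15183 - 1/18488)) = sqrt(-55 + sqrt(280703303/18488)) = sqrt(-55 + sqrt(1297410666466)/9244)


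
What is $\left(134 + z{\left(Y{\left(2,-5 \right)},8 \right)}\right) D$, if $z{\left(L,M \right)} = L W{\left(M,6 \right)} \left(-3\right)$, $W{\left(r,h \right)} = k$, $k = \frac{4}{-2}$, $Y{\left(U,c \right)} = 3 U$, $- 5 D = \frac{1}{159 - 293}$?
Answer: $\frac{17}{67} \approx 0.25373$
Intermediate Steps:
$D = \frac{1}{670}$ ($D = - \frac{1}{5 \left(159 - 293\right)} = - \frac{1}{5 \left(-134\right)} = \left(- \frac{1}{5}\right) \left(- \frac{1}{134}\right) = \frac{1}{670} \approx 0.0014925$)
$k = -2$ ($k = 4 \left(- \frac{1}{2}\right) = -2$)
$W{\left(r,h \right)} = -2$
$z{\left(L,M \right)} = 6 L$ ($z{\left(L,M \right)} = L \left(-2\right) \left(-3\right) = - 2 L \left(-3\right) = 6 L$)
$\left(134 + z{\left(Y{\left(2,-5 \right)},8 \right)}\right) D = \left(134 + 6 \cdot 3 \cdot 2\right) \frac{1}{670} = \left(134 + 6 \cdot 6\right) \frac{1}{670} = \left(134 + 36\right) \frac{1}{670} = 170 \cdot \frac{1}{670} = \frac{17}{67}$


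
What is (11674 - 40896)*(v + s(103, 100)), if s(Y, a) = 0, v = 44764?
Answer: -1308093608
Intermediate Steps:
(11674 - 40896)*(v + s(103, 100)) = (11674 - 40896)*(44764 + 0) = -29222*44764 = -1308093608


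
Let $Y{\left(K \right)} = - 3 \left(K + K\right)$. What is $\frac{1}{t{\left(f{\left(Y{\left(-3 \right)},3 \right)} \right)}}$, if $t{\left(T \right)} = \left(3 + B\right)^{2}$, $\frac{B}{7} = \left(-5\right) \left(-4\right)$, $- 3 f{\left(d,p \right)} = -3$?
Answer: $\frac{1}{20449} \approx 4.8902 \cdot 10^{-5}$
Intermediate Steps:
$Y{\left(K \right)} = - 6 K$ ($Y{\left(K \right)} = - 3 \cdot 2 K = - 6 K$)
$f{\left(d,p \right)} = 1$ ($f{\left(d,p \right)} = \left(- \frac{1}{3}\right) \left(-3\right) = 1$)
$B = 140$ ($B = 7 \left(\left(-5\right) \left(-4\right)\right) = 7 \cdot 20 = 140$)
$t{\left(T \right)} = 20449$ ($t{\left(T \right)} = \left(3 + 140\right)^{2} = 143^{2} = 20449$)
$\frac{1}{t{\left(f{\left(Y{\left(-3 \right)},3 \right)} \right)}} = \frac{1}{20449}$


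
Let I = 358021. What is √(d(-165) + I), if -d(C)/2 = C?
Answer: √358351 ≈ 598.62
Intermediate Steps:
d(C) = -2*C
√(d(-165) + I) = √(-2*(-165) + 358021) = √(330 + 358021) = √358351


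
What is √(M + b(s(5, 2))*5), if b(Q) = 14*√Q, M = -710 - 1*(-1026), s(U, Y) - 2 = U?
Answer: √(316 + 70*√7) ≈ 22.388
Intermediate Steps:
s(U, Y) = 2 + U
M = 316 (M = -710 + 1026 = 316)
√(M + b(s(5, 2))*5) = √(316 + (14*√(2 + 5))*5) = √(316 + (14*√7)*5) = √(316 + 70*√7)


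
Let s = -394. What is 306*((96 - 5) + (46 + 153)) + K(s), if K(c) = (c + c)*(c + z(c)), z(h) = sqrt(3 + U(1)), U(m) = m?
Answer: 397636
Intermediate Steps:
z(h) = 2 (z(h) = sqrt(3 + 1) = sqrt(4) = 2)
K(c) = 2*c*(2 + c) (K(c) = (c + c)*(c + 2) = (2*c)*(2 + c) = 2*c*(2 + c))
306*((96 - 5) + (46 + 153)) + K(s) = 306*((96 - 5) + (46 + 153)) + 2*(-394)*(2 - 394) = 306*(91 + 199) + 2*(-394)*(-392) = 306*290 + 308896 = 88740 + 308896 = 397636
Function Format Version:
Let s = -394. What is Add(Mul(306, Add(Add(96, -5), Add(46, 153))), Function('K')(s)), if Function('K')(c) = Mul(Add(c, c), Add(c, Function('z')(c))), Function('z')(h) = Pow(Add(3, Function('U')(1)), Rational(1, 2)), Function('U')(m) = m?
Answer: 397636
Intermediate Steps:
Function('z')(h) = 2 (Function('z')(h) = Pow(Add(3, 1), Rational(1, 2)) = Pow(4, Rational(1, 2)) = 2)
Function('K')(c) = Mul(2, c, Add(2, c)) (Function('K')(c) = Mul(Add(c, c), Add(c, 2)) = Mul(Mul(2, c), Add(2, c)) = Mul(2, c, Add(2, c)))
Add(Mul(306, Add(Add(96, -5), Add(46, 153))), Function('K')(s)) = Add(Mul(306, Add(Add(96, -5), Add(46, 153))), Mul(2, -394, Add(2, -394))) = Add(Mul(306, Add(91, 199)), Mul(2, -394, -392)) = Add(Mul(306, 290), 308896) = Add(88740, 308896) = 397636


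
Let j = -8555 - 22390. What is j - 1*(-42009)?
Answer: 11064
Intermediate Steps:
j = -30945
j - 1*(-42009) = -30945 - 1*(-42009) = -30945 + 42009 = 11064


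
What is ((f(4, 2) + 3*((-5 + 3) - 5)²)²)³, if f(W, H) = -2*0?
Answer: 10090298369529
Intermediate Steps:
f(W, H) = 0
((f(4, 2) + 3*((-5 + 3) - 5)²)²)³ = ((0 + 3*((-5 + 3) - 5)²)²)³ = ((0 + 3*(-2 - 5)²)²)³ = ((0 + 3*(-7)²)²)³ = ((0 + 3*49)²)³ = ((0 + 147)²)³ = (147²)³ = 21609³ = 10090298369529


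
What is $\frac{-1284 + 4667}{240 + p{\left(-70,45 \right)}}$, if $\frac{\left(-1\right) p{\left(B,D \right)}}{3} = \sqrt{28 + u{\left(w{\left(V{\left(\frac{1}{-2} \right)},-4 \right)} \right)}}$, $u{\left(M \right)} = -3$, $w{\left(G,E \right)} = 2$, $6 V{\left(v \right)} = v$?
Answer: $\frac{3383}{225} \approx 15.036$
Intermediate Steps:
$V{\left(v \right)} = \frac{v}{6}$
$p{\left(B,D \right)} = -15$ ($p{\left(B,D \right)} = - 3 \sqrt{28 - 3} = - 3 \sqrt{25} = \left(-3\right) 5 = -15$)
$\frac{-1284 + 4667}{240 + p{\left(-70,45 \right)}} = \frac{-1284 + 4667}{240 - 15} = \frac{3383}{225}$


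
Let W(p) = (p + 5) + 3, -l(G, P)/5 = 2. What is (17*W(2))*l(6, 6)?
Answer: -1700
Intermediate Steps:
l(G, P) = -10 (l(G, P) = -5*2 = -10)
W(p) = 8 + p (W(p) = (5 + p) + 3 = 8 + p)
(17*W(2))*l(6, 6) = (17*(8 + 2))*(-10) = (17*10)*(-10) = 170*(-10) = -1700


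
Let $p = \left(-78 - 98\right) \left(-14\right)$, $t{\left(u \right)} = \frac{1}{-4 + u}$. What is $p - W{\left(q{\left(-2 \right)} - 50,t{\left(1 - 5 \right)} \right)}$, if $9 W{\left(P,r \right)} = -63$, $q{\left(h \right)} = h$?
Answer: $2471$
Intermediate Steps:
$p = 2464$ ($p = \left(-176\right) \left(-14\right) = 2464$)
$W{\left(P,r \right)} = -7$ ($W{\left(P,r \right)} = \frac{1}{9} \left(-63\right) = -7$)
$p - W{\left(q{\left(-2 \right)} - 50,t{\left(1 - 5 \right)} \right)} = 2464 - -7 = 2464 + 7 = 2471$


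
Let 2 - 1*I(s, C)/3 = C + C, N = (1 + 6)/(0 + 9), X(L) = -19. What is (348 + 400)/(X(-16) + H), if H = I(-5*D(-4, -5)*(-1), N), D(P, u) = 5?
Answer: -2244/53 ≈ -42.340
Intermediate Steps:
N = 7/9 ≈ 0.77778
I(s, C) = 6 - 6*C (I(s, C) = 6 - 3*(C + C) = 6 - 6*C)
H = 4/3 (H = 6 - 6*7/9 = 6 - 14/3 = 4/3 ≈ 1.3333)
(348 + 400)/(X(-16) + H) = (348 + 400)/(-19 + 4/3) = 748/(-53/3) = 748*(-3/53) = -2244/53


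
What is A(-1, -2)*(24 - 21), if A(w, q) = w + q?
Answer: -9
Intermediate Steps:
A(w, q) = q + w
A(-1, -2)*(24 - 21) = (-2 - 1)*(24 - 21) = -3*3 = -9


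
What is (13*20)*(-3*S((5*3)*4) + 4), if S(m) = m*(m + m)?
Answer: -5614960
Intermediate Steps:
S(m) = 2*m² (S(m) = m*(2*m) = 2*m²)
(13*20)*(-3*S((5*3)*4) + 4) = (13*20)*(-6*((5*3)*4)² + 4) = 260*(-6*(15*4)² + 4) = 260*(-6*60² + 4) = 260*(-6*3600 + 4) = 260*(-3*7200 + 4) = 260*(-21600 + 4) = 260*(-21596) = -5614960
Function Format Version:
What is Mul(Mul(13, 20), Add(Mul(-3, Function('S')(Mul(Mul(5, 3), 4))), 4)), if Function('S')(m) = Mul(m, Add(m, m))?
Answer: -5614960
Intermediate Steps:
Function('S')(m) = Mul(2, Pow(m, 2)) (Function('S')(m) = Mul(m, Mul(2, m)) = Mul(2, Pow(m, 2)))
Mul(Mul(13, 20), Add(Mul(-3, Function('S')(Mul(Mul(5, 3), 4))), 4)) = Mul(Mul(13, 20), Add(Mul(-3, Mul(2, Pow(Mul(Mul(5, 3), 4), 2))), 4)) = Mul(260, Add(Mul(-3, Mul(2, Pow(Mul(15, 4), 2))), 4)) = Mul(260, Add(Mul(-3, Mul(2, Pow(60, 2))), 4)) = Mul(260, Add(Mul(-3, Mul(2, 3600)), 4)) = Mul(260, Add(Mul(-3, 7200), 4)) = Mul(260, Add(-21600, 4)) = Mul(260, -21596) = -5614960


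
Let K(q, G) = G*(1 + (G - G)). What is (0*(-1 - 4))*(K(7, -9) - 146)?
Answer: 0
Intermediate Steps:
K(q, G) = G (K(q, G) = G*(1 + 0) = G*1 = G)
(0*(-1 - 4))*(K(7, -9) - 146) = (0*(-1 - 4))*(-9 - 146) = (0*(-5))*(-155) = 0*(-155) = 0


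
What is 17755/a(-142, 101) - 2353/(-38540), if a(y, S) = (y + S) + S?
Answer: 8555236/28905 ≈ 295.98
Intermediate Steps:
a(y, S) = y + 2*S (a(y, S) = (S + y) + S = y + 2*S)
17755/a(-142, 101) - 2353/(-38540) = 17755/(-142 + 2*101) - 2353/(-38540) = 17755/(-142 + 202) - 2353*(-1/38540) = 17755/60 + 2353/38540 = 17755*(1/60) + 2353/38540 = 3551/12 + 2353/38540 = 8555236/28905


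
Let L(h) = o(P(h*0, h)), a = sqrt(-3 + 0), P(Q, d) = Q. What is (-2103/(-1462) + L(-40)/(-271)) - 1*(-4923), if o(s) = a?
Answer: 7199529/1462 - I*sqrt(3)/271 ≈ 4924.4 - 0.0063913*I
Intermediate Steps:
a = I*sqrt(3) (a = sqrt(-3) = I*sqrt(3) ≈ 1.732*I)
o(s) = I*sqrt(3)
L(h) = I*sqrt(3)
(-2103/(-1462) + L(-40)/(-271)) - 1*(-4923) = (-2103/(-1462) + (I*sqrt(3))/(-271)) - 1*(-4923) = (-2103*(-1/1462) + (I*sqrt(3))*(-1/271)) + 4923 = (2103/1462 - I*sqrt(3)/271) + 4923 = 7199529/1462 - I*sqrt(3)/271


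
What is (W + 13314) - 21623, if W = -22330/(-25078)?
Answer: -104175386/12539 ≈ -8308.1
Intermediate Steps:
W = 11165/12539 (W = -22330*(-1/25078) = 11165/12539 ≈ 0.89042)
(W + 13314) - 21623 = (11165/12539 + 13314) - 21623 = 166955411/12539 - 21623 = -104175386/12539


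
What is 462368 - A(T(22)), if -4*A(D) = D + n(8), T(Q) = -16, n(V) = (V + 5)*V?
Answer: 462390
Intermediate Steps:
n(V) = V*(5 + V) (n(V) = (5 + V)*V = V*(5 + V))
A(D) = -26 - D/4 (A(D) = -(D + 8*(5 + 8))/4 = -(D + 8*13)/4 = -(D + 104)/4 = -(104 + D)/4 = -26 - D/4)
462368 - A(T(22)) = 462368 - (-26 - ¼*(-16)) = 462368 - (-26 + 4) = 462368 - 1*(-22) = 462368 + 22 = 462390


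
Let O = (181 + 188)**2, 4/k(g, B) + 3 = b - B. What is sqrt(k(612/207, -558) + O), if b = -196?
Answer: sqrt(17548567277)/359 ≈ 369.00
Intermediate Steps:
k(g, B) = 4/(-199 - B) (k(g, B) = 4/(-3 + (-196 - B)) = 4/(-199 - B))
O = 136161 (O = 369**2 = 136161)
sqrt(k(612/207, -558) + O) = sqrt(-4/(199 - 558) + 136161) = sqrt(-4/(-359) + 136161) = sqrt(-4*(-1/359) + 136161) = sqrt(4/359 + 136161) = sqrt(48881803/359) = sqrt(17548567277)/359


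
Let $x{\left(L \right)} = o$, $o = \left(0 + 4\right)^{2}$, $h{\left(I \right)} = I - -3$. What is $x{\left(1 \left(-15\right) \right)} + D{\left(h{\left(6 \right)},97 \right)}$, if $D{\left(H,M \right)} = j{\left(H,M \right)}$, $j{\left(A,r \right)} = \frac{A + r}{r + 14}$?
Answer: $\frac{1882}{111} \approx 16.955$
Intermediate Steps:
$h{\left(I \right)} = 3 + I$ ($h{\left(I \right)} = I + 3 = 3 + I$)
$j{\left(A,r \right)} = \frac{A + r}{14 + r}$
$D{\left(H,M \right)} = \frac{H + M}{14 + M}$
$o = 16$ ($o = 4^{2} = 16$)
$x{\left(L \right)} = 16$
$x{\left(1 \left(-15\right) \right)} + D{\left(h{\left(6 \right)},97 \right)} = 16 + \frac{\left(3 + 6\right) + 97}{14 + 97} = 16 + \frac{9 + 97}{111} = 16 + \frac{1}{111} \cdot 106 = 16 + \frac{106}{111} = \frac{1882}{111}$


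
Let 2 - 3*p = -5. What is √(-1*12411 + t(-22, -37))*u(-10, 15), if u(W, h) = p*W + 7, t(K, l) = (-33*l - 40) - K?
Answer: -98*I*√2802/3 ≈ -1729.2*I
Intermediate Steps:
p = 7/3 (p = ⅔ - ⅓*(-5) = ⅔ + 5/3 = 7/3 ≈ 2.3333)
t(K, l) = -40 - K - 33*l (t(K, l) = (-40 - 33*l) - K = -40 - K - 33*l)
u(W, h) = 7 + 7*W/3 (u(W, h) = 7*W/3 + 7 = 7 + 7*W/3)
√(-1*12411 + t(-22, -37))*u(-10, 15) = √(-1*12411 + (-40 - 1*(-22) - 33*(-37)))*(7 + (7/3)*(-10)) = √(-12411 + (-40 + 22 + 1221))*(7 - 70/3) = √(-12411 + 1203)*(-49/3) = √(-11208)*(-49/3) = (2*I*√2802)*(-49/3) = -98*I*√2802/3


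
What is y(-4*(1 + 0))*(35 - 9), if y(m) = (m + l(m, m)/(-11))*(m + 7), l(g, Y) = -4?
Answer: -3120/11 ≈ -283.64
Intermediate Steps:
y(m) = (7 + m)*(4/11 + m) (y(m) = (m - 4/(-11))*(m + 7) = (m - 4*(-1/11))*(7 + m) = (m + 4/11)*(7 + m) = (4/11 + m)*(7 + m) = (7 + m)*(4/11 + m))
y(-4*(1 + 0))*(35 - 9) = (28/11 + (-4*(1 + 0))**2 + 81*(-4*(1 + 0))/11)*(35 - 9) = (28/11 + (-4*1)**2 + 81*(-4*1)/11)*26 = (28/11 + (-4)**2 + (81/11)*(-4))*26 = (28/11 + 16 - 324/11)*26 = -120/11*26 = -3120/11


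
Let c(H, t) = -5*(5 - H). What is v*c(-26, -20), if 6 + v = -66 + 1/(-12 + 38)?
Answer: 290005/26 ≈ 11154.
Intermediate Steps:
c(H, t) = -25 + 5*H
v = -1871/26 (v = -6 + (-66 + 1/(-12 + 38)) = -6 + (-66 + 1/26) = -6 - 1715/26 = -1871/26 ≈ -71.962)
v*c(-26, -20) = -1871*(-25 + 5*(-26))/26 = -1871*(-25 - 130)/26 = -1871/26*(-155) = 290005/26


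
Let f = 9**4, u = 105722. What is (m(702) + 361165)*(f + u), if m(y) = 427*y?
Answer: 74209968077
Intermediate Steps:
f = 6561
(m(702) + 361165)*(f + u) = (427*702 + 361165)*(6561 + 105722) = (299754 + 361165)*112283 = 660919*112283 = 74209968077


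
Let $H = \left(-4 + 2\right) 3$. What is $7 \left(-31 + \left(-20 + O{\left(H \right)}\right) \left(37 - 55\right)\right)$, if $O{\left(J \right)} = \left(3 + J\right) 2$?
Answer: $3059$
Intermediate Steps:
$H = -6$ ($H = \left(-2\right) 3 = -6$)
$O{\left(J \right)} = 6 + 2 J$
$7 \left(-31 + \left(-20 + O{\left(H \right)}\right) \left(37 - 55\right)\right) = 7 \left(-31 + \left(-20 + \left(6 + 2 \left(-6\right)\right)\right) \left(37 - 55\right)\right) = 7 \left(-31 + \left(-20 + \left(6 - 12\right)\right) \left(-18\right)\right) = 7 \left(-31 + \left(-20 - 6\right) \left(-18\right)\right) = 7 \left(-31 - -468\right) = 7 \left(-31 + 468\right) = 7 \cdot 437 = 3059$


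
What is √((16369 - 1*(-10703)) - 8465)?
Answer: √18607 ≈ 136.41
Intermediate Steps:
√((16369 - 1*(-10703)) - 8465) = √((16369 + 10703) - 8465) = √(27072 - 8465) = √18607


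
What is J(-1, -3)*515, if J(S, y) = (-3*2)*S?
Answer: 3090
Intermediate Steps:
J(S, y) = -6*S
J(-1, -3)*515 = -6*(-1)*515 = 6*515 = 3090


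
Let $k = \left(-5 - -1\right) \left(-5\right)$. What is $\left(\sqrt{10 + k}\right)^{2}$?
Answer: $30$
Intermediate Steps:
$k = 20$ ($k = \left(-5 + 1\right) \left(-5\right) = \left(-4\right) \left(-5\right) = 20$)
$\left(\sqrt{10 + k}\right)^{2} = \left(\sqrt{10 + 20}\right)^{2} = \left(\sqrt{30}\right)^{2} = 30$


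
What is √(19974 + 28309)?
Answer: √48283 ≈ 219.73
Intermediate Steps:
√(19974 + 28309) = √48283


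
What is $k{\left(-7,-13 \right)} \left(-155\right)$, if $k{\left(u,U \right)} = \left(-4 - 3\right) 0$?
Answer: $0$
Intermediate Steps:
$k{\left(u,U \right)} = 0$ ($k{\left(u,U \right)} = \left(-7\right) 0 = 0$)
$k{\left(-7,-13 \right)} \left(-155\right) = 0 \left(-155\right) = 0$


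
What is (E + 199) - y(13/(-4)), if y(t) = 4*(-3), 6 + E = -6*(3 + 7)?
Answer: 145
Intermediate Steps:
E = -66 (E = -6 - 6*(3 + 7) = -6 - 6*10 = -6 - 60 = -66)
y(t) = -12
(E + 199) - y(13/(-4)) = (-66 + 199) - 1*(-12) = 133 + 12 = 145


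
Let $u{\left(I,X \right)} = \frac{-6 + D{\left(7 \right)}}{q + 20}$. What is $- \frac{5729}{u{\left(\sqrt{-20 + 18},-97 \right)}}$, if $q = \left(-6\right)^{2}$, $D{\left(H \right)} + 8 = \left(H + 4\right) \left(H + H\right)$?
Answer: $- \frac{11458}{5} \approx -2291.6$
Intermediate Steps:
$D{\left(H \right)} = -8 + 2 H \left(4 + H\right)$ ($D{\left(H \right)} = -8 + \left(H + 4\right) \left(H + H\right) = -8 + \left(4 + H\right) 2 H = -8 + 2 H \left(4 + H\right)$)
$q = 36$
$u{\left(I,X \right)} = \frac{5}{2}$ ($u{\left(I,X \right)} = \frac{-6 + \left(-8 + 2 \cdot 7^{2} + 8 \cdot 7\right)}{36 + 20} = \frac{-6 + \left(-8 + 2 \cdot 49 + 56\right)}{56} = \left(-6 + \left(-8 + 98 + 56\right)\right) \frac{1}{56} = \left(-6 + 146\right) \frac{1}{56} = 140 \cdot \frac{1}{56} = \frac{5}{2}$)
$- \frac{5729}{u{\left(\sqrt{-20 + 18},-97 \right)}} = - \frac{5729}{\frac{5}{2}} = \left(-5729\right) \frac{2}{5} = - \frac{11458}{5}$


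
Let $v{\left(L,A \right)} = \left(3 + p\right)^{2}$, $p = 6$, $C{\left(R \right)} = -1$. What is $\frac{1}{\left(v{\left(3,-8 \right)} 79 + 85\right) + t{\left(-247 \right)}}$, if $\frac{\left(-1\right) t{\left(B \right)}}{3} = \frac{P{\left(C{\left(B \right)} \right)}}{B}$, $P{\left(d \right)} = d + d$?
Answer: $\frac{247}{1601542} \approx 0.00015423$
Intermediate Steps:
$P{\left(d \right)} = 2 d$
$t{\left(B \right)} = \frac{6}{B}$ ($t{\left(B \right)} = - 3 \frac{2 \left(-1\right)}{B} = - 3 \left(- \frac{2}{B}\right) = \frac{6}{B}$)
$v{\left(L,A \right)} = 81$ ($v{\left(L,A \right)} = \left(3 + 6\right)^{2} = 9^{2} = 81$)
$\frac{1}{\left(v{\left(3,-8 \right)} 79 + 85\right) + t{\left(-247 \right)}} = \frac{1}{\left(81 \cdot 79 + 85\right) + \frac{6}{-247}} = \frac{1}{\left(6399 + 85\right) + 6 \left(- \frac{1}{247}\right)} = \frac{1}{6484 - \frac{6}{247}} = \frac{1}{\frac{1601542}{247}} = \frac{247}{1601542}$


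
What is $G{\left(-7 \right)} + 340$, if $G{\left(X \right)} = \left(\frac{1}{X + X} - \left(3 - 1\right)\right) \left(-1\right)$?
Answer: $\frac{4789}{14} \approx 342.07$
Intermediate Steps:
$G{\left(X \right)} = 2 - \frac{1}{2 X}$ ($G{\left(X \right)} = \left(\frac{1}{2 X} + \left(\left(1 + 1\right) - 4\right)\right) \left(-1\right) = \left(\frac{1}{2 X} + \left(2 - 4\right)\right) \left(-1\right) = \left(\frac{1}{2 X} - 2\right) \left(-1\right) = \left(-2 + \frac{1}{2 X}\right) \left(-1\right) = 2 - \frac{1}{2 X}$)
$G{\left(-7 \right)} + 340 = \left(2 - \frac{1}{2 \left(-7\right)}\right) + 340 = \left(2 - - \frac{1}{14}\right) + 340 = \left(2 + \frac{1}{14}\right) + 340 = \frac{29}{14} + 340 = \frac{4789}{14}$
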